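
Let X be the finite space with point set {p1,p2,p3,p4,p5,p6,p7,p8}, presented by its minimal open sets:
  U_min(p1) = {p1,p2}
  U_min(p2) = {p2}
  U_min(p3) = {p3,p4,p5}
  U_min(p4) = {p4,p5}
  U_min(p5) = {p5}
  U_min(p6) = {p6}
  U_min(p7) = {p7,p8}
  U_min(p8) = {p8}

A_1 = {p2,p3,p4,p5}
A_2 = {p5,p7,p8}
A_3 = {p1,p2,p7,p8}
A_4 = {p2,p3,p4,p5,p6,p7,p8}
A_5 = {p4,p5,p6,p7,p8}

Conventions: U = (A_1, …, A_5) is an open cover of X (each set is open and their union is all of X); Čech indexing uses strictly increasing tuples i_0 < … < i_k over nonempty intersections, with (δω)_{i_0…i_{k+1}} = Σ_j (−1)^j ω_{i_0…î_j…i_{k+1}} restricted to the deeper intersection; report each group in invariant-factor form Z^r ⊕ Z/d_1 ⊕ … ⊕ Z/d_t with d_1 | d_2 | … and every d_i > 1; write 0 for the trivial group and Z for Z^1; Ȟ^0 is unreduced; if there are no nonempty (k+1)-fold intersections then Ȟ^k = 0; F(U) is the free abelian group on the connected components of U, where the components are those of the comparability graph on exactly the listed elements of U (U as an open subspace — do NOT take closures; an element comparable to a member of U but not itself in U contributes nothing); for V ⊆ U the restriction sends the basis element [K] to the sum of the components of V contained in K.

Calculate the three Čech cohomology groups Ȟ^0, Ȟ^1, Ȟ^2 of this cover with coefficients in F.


Ȟ^0(U;F) ≅ Z^4, Ȟ^1(U;F) ≅ 0 and Ȟ^2(U;F) ≅ 0

nonempty overlaps:
  A12={p5} A13={p2} A14={p2,p3,p4,p5} A15={p4,p5} A23={p7,p8} A24={p5,p7,p8} A25={p5,p7,p8} A34={p2,p7,p8} A35={p7,p8} A45={p4,p5,p6,p7,p8}
  A124={p5} A125={p5} A134={p2} A145={p4,p5} A234={p7,p8} A235={p7,p8} A245={p5,p7,p8} A345={p7,p8}
  A1245={p5} A2345={p7,p8}
components per intersection:
  A1: {p2} {p3,p4,p5}
  A2: {p5} {p7,p8}
  A3: {p1,p2} {p7,p8}
  A4: {p2} {p3,p4,p5} {p6} {p7,p8}
  A5: {p4,p5} {p6} {p7,p8}
  A12: {p5}
  A13: {p2}
  A14: {p2} {p3,p4,p5}
  A15: {p4,p5}
  A23: {p7,p8}
  A24: {p5} {p7,p8}
  A25: {p5} {p7,p8}
  A34: {p2} {p7,p8}
  A35: {p7,p8}
  A45: {p4,p5} {p6} {p7,p8}
  A124: {p5}
  A125: {p5}
  A134: {p2}
  A145: {p4,p5}
  A234: {p7,p8}
  A235: {p7,p8}
  A245: {p5} {p7,p8}
  A345: {p7,p8}
  A1245: {p5}
  A2345: {p7,p8}
C dims 13,16,9,2; δ0: rk 9, SNF 1^9; δ1: rk 7, SNF 1^7; δ2: rk 2, SNF 1^2
degree 0: 13−9−0 = 4 → Ȟ^0 ≅ Z^4
degree 1: 16−7−9 = 0 → Ȟ^1 ≅ 0
degree 2: 9−2−7 = 0 → Ȟ^2 ≅ 0


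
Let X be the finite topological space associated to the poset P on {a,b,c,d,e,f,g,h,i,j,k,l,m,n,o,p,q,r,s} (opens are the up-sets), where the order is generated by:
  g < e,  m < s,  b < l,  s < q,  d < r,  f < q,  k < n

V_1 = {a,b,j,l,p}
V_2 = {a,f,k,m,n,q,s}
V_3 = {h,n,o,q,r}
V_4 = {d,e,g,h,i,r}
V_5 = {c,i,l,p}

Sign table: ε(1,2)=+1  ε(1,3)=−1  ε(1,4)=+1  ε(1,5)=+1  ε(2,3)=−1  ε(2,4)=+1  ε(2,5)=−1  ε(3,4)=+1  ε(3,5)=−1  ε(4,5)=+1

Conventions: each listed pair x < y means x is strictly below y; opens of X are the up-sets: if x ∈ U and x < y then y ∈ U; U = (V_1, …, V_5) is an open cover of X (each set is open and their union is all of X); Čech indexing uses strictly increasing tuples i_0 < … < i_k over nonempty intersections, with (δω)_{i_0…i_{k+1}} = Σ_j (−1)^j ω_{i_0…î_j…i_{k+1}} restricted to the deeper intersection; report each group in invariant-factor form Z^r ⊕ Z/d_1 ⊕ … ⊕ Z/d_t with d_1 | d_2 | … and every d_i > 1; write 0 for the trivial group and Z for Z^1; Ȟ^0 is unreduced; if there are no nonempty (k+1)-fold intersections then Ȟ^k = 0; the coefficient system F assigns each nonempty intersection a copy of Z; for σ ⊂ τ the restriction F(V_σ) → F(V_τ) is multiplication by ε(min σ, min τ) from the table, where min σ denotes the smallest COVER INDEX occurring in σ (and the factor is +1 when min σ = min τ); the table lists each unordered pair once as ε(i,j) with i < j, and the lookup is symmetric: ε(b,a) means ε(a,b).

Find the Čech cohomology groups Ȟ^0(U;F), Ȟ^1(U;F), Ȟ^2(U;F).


intersection data:
  V12={a} V15={l,p} V23={n,q} V34={h,r} V45={i}
C dims 5,5; δ0: rk 5, SNF 1^4·2
Ȟ^0 = (5 − 5) − 0 = 0, so Ȟ^0 ≅ 0
Ȟ^1 = (5 − 0) − 5 = 0 plus torsion [2], so Ȟ^1 ≅ Z/2
Ȟ^2 = (0 − 0) − 0 = 0, so Ȟ^2 ≅ 0

Ȟ^0 ≅ 0,  Ȟ^1 ≅ Z/2,  Ȟ^2 ≅ 0


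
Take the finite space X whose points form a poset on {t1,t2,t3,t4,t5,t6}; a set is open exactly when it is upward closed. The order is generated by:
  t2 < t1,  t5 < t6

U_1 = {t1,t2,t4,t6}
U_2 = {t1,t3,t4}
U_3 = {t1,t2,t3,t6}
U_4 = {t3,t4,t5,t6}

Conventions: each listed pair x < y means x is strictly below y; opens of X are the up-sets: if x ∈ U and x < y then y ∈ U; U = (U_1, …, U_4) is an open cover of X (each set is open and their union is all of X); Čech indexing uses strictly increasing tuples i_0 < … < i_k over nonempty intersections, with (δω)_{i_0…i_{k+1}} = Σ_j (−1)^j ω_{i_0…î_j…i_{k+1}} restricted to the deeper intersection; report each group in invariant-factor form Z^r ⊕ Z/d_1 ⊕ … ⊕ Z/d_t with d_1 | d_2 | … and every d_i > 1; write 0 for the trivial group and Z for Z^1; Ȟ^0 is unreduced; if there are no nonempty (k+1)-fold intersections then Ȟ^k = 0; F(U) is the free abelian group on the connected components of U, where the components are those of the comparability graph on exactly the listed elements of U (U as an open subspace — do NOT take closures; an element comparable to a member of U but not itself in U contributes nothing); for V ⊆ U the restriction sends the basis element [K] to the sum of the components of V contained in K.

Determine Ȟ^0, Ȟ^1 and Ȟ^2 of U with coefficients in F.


nerve simplices:
  U12={t1,t4} U13={t1,t2,t6} U14={t4,t6} U23={t1,t3} U24={t3,t4} U34={t3,t6}
  U123={t1} U124={t4} U134={t6} U234={t3}
components per intersection:
  U1: {t1,t2} {t4} {t6}
  U2: {t1} {t3} {t4}
  U3: {t1,t2} {t3} {t6}
  U4: {t3} {t4} {t5,t6}
  U12: {t1} {t4}
  U13: {t1,t2} {t6}
  U14: {t4} {t6}
  U23: {t1} {t3}
  U24: {t3} {t4}
  U34: {t3} {t6}
  U123: {t1}
  U124: {t4}
  U134: {t6}
  U234: {t3}
C dims 12,12,4; δ0: rk 8, SNF 1^8; δ1: rk 4, SNF 1^4
degree 0: 12−8−0 = 4 → Ȟ^0 ≅ Z^4
degree 1: 12−4−8 = 0 → Ȟ^1 ≅ 0
degree 2: 4−0−4 = 0 → Ȟ^2 ≅ 0

Ȟ^0 = Z^4, Ȟ^1 = 0, Ȟ^2 = 0


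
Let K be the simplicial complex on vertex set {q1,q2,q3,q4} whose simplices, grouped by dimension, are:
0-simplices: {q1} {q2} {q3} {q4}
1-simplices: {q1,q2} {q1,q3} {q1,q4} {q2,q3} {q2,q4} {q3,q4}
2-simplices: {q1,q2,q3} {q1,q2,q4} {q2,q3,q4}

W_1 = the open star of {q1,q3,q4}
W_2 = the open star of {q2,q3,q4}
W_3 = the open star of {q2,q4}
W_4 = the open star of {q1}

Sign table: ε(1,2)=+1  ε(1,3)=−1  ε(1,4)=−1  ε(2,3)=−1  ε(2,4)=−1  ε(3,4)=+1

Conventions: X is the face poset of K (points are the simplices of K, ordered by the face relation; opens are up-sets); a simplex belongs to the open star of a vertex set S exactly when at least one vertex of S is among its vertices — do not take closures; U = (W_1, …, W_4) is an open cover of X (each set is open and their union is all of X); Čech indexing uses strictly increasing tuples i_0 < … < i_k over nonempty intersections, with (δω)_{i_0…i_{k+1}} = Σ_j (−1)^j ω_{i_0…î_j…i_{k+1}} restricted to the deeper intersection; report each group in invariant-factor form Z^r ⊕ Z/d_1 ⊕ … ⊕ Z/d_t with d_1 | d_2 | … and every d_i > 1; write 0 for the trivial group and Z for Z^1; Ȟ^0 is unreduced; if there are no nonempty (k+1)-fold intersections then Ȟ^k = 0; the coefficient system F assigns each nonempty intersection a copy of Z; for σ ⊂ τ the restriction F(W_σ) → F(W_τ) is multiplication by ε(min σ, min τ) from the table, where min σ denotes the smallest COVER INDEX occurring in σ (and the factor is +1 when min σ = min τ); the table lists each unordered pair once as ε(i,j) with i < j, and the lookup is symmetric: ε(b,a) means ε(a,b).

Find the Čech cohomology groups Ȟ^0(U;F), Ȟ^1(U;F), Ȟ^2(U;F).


nerve simplices:
  W1={{q1},{q3},{q4},{q1,q2},{q1,q3},{q1,q4},{q2,q3},{q2,q4},{q3,q4},{q1,q2,q3},{q1,q2,q4},{q2,q3,q4}} W2={{q2},{q3},{q4},{q1,q2},{q1,q3},{q1,q4},{q2,q3},{q2,q4},{q3,q4},{q1,q2,q3},{q1,q2,q4},{q2,q3,q4}} W3={{q2},{q4},{q1,q2},{q1,q4},{q2,q3},{q2,q4},{q3,q4},{q1,q2,q3},{q1,q2,q4},{q2,q3,q4}} W4={{q1},{q1,q2},{q1,q3},{q1,q4},{q1,q2,q3},{q1,q2,q4}}
  W12={{q3},{q4},{q1,q2},{q1,q3},{q1,q4},{q2,q3},{q2,q4},{q3,q4},{q1,q2,q3},{q1,q2,q4},{q2,q3,q4}} W13={{q4},{q1,q2},{q1,q4},{q2,q3},{q2,q4},{q3,q4},{q1,q2,q3},{q1,q2,q4},{q2,q3,q4}} W14={{q1},{q1,q2},{q1,q3},{q1,q4},{q1,q2,q3},{q1,q2,q4}} W23={{q2},{q4},{q1,q2},{q1,q4},{q2,q3},{q2,q4},{q3,q4},{q1,q2,q3},{q1,q2,q4},{q2,q3,q4}} W24={{q1,q2},{q1,q3},{q1,q4},{q1,q2,q3},{q1,q2,q4}} W34={{q1,q2},{q1,q4},{q1,q2,q3},{q1,q2,q4}}
  W123={{q4},{q1,q2},{q1,q4},{q2,q3},{q2,q4},{q3,q4},{q1,q2,q3},{q1,q2,q4},{q2,q3,q4}} W124={{q1,q2},{q1,q3},{q1,q4},{q1,q2,q3},{q1,q2,q4}} W134={{q1,q2},{q1,q4},{q1,q2,q3},{q1,q2,q4}} W234={{q1,q2},{q1,q4},{q1,q2,q3},{q1,q2,q4}}
  W1234={{q1,q2},{q1,q4},{q1,q2,q3},{q1,q2,q4}}
C dims 4,6,4,1; δ0: rk 3, SNF 1^3; δ1: rk 3, SNF 1^3; δ2: rk 1, SNF 1^1
degree 0: 4−3−0 = 1 → Ȟ^0 ≅ Z
degree 1: 6−3−3 = 0 → Ȟ^1 ≅ 0
degree 2: 4−1−3 = 0 → Ȟ^2 ≅ 0

Ȟ^0 ≅ Z,  Ȟ^1 ≅ 0,  Ȟ^2 ≅ 0


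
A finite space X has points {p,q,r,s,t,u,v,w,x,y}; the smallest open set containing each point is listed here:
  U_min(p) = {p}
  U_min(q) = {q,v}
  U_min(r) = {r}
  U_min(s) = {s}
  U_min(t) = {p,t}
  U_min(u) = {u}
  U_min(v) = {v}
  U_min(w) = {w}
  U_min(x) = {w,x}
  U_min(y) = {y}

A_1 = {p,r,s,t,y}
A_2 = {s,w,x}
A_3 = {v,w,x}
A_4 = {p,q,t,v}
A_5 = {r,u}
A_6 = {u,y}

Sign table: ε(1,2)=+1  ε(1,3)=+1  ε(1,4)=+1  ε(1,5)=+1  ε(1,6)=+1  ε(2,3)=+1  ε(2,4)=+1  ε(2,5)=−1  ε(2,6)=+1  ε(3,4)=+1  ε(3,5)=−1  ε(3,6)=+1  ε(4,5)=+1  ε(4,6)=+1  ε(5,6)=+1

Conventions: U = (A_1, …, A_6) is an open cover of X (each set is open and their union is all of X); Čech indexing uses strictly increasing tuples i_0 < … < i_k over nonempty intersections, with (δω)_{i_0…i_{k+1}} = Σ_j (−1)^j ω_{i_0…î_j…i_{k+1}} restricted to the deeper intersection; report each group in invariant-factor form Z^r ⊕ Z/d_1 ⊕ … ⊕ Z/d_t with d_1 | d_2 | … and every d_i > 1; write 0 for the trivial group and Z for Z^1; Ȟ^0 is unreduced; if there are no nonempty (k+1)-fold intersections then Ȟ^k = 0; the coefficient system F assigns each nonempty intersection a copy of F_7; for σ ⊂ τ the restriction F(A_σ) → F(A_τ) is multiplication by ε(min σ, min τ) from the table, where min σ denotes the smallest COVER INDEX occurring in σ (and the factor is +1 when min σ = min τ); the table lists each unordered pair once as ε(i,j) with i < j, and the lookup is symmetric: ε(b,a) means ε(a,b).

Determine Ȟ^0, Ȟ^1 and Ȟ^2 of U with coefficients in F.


Ȟ^0(U;F) ≅ Z/7; Ȟ^1(U;F) ≅ Z/7 ⊕ Z/7; Ȟ^2(U;F) ≅ 0

intersection data:
  A12={s} A14={p,t} A15={r} A16={y} A23={w,x} A34={v} A56={u}
C dims 6,7; δ0: rk_F7 5
Ȟ^0 = (6 − 5) − 0 = 1, so Ȟ^0 ≅ Z/7
Ȟ^1 = (7 − 0) − 5 = 2, so Ȟ^1 ≅ Z/7 ⊕ Z/7
Ȟ^2 = (0 − 0) − 0 = 0, so Ȟ^2 ≅ 0


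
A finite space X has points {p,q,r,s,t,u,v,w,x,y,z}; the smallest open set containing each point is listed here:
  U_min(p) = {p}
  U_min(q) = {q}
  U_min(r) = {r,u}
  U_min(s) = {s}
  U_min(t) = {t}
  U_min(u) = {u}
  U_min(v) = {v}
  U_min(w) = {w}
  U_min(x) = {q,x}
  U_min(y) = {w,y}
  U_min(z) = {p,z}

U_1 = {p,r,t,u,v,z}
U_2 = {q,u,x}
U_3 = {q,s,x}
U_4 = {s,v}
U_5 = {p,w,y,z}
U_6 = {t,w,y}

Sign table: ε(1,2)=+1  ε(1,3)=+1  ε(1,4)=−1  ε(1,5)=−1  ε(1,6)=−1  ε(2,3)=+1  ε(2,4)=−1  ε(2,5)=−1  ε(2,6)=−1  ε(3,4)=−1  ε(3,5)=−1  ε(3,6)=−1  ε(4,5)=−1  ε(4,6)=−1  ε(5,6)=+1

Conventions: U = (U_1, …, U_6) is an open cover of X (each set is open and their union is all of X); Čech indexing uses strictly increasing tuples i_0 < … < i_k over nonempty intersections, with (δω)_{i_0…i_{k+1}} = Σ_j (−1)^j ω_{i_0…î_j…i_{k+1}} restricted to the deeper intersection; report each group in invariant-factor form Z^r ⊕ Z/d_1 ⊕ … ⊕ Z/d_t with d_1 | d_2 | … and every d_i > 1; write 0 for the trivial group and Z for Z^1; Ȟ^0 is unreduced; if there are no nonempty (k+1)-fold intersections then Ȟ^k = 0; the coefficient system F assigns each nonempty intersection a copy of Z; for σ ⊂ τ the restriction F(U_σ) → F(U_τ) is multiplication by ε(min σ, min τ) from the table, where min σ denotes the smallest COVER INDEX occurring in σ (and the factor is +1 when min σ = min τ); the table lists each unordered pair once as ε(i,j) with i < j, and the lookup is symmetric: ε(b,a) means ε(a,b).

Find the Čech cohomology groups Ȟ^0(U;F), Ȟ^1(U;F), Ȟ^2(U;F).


Ȟ^0 = Z, Ȟ^1 = Z^2, Ȟ^2 = 0

nerve of the cover:
  U12={u} U14={v} U15={p,z} U16={t} U23={q,x} U34={s} U56={w,y}
C dims 6,7; δ0: rk 5, SNF 1^5
Ȟ^0 = (6 − 5) − 0 = 1, so Ȟ^0 ≅ Z
Ȟ^1 = (7 − 0) − 5 = 2, so Ȟ^1 ≅ Z^2
Ȟ^2 = (0 − 0) − 0 = 0, so Ȟ^2 ≅ 0


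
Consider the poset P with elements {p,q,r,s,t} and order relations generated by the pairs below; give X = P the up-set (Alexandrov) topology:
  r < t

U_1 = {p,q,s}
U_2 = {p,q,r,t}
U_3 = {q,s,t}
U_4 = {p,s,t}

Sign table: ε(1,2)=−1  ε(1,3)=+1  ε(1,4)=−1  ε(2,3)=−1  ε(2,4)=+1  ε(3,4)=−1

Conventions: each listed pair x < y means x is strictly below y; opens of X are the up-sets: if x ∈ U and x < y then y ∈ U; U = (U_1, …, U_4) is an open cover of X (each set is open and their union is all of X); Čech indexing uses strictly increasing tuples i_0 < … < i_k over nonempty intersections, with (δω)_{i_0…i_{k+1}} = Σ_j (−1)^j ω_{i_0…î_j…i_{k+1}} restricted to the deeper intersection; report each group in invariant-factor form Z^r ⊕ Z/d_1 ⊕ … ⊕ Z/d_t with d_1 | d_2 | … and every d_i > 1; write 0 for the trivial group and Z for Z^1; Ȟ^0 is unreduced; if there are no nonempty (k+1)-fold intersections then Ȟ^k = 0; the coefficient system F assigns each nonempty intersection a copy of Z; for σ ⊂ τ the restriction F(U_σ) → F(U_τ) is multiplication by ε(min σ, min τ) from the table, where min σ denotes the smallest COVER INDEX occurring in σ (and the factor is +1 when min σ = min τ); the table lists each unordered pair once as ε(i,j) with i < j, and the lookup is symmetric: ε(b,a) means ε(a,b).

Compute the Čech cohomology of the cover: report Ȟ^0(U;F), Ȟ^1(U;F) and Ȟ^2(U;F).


cover nerve:
  U12={p,q} U13={q,s} U14={p,s} U23={q,t} U24={p,t} U34={s,t}
  U123={q} U124={p} U134={s} U234={t}
C dims 4,6,4; δ0: rk 3, SNF 1^3; δ1: rk 3, SNF 1^3
Ȟ^0: (4−3)−0=1 ⇒ Z
Ȟ^1: (6−3)−3=0 ⇒ 0
Ȟ^2: (4−0)−3=1 ⇒ Z

Ȟ^0 = Z,  Ȟ^1 = 0,  Ȟ^2 = Z


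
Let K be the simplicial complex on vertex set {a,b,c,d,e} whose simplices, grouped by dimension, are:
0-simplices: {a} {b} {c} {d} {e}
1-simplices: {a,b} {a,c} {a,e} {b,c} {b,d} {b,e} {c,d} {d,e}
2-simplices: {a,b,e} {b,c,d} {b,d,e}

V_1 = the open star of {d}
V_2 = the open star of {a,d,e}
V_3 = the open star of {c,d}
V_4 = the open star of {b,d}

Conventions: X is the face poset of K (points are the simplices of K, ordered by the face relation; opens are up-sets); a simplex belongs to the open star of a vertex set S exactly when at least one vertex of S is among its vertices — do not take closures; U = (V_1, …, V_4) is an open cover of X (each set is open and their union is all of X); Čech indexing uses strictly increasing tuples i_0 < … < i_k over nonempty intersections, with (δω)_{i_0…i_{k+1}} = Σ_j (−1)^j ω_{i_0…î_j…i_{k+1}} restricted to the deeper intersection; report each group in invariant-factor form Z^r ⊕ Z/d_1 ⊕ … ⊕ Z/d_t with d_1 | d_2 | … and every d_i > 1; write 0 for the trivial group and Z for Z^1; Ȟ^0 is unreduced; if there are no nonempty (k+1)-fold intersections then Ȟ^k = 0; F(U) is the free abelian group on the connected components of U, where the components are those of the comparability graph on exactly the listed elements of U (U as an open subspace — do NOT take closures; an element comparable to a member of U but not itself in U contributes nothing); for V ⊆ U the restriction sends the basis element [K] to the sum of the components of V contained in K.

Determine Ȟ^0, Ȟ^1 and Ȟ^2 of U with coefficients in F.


Ȟ^0 = Z, Ȟ^1 = Z, Ȟ^2 = 0

nerve simplices:
  V1={{d},{b,d},{c,d},{d,e},{b,c,d},{b,d,e}} V2={{a},{d},{e},{a,b},{a,c},{a,e},{b,d},{b,e},{c,d},{d,e},{a,b,e},{b,c,d},{b,d,e}} V3={{c},{d},{a,c},{b,c},{b,d},{c,d},{d,e},{b,c,d},{b,d,e}} V4={{b},{d},{a,b},{b,c},{b,d},{b,e},{c,d},{d,e},{a,b,e},{b,c,d},{b,d,e}}
  V12={{d},{b,d},{c,d},{d,e},{b,c,d},{b,d,e}} V13={{d},{b,d},{c,d},{d,e},{b,c,d},{b,d,e}} V14={{d},{b,d},{c,d},{d,e},{b,c,d},{b,d,e}} V23={{d},{a,c},{b,d},{c,d},{d,e},{b,c,d},{b,d,e}} V24={{d},{a,b},{b,d},{b,e},{c,d},{d,e},{a,b,e},{b,c,d},{b,d,e}} V34={{d},{b,c},{b,d},{c,d},{d,e},{b,c,d},{b,d,e}}
  V123={{d},{b,d},{c,d},{d,e},{b,c,d},{b,d,e}} V124={{d},{b,d},{c,d},{d,e},{b,c,d},{b,d,e}} V134={{d},{b,d},{c,d},{d,e},{b,c,d},{b,d,e}} V234={{d},{b,d},{c,d},{d,e},{b,c,d},{b,d,e}}
  V1234={{d},{b,d},{c,d},{d,e},{b,c,d},{b,d,e}}
components per intersection:
  V1: {{d},{b,d},{c,d},{d,e},{b,c,d},{b,d,e}}
  V2: {{a},{d},{e},{a,b},{a,c},{a,e},{b,d},{b,e},{c,d},{d,e},{a,b,e},{b,c,d},{b,d,e}}
  V3: {{c},{d},{a,c},{b,c},{b,d},{c,d},{d,e},{b,c,d},{b,d,e}}
  V4: {{b},{d},{a,b},{b,c},{b,d},{b,e},{c,d},{d,e},{a,b,e},{b,c,d},{b,d,e}}
  V12: {{d},{b,d},{c,d},{d,e},{b,c,d},{b,d,e}}
  V13: {{d},{b,d},{c,d},{d,e},{b,c,d},{b,d,e}}
  V14: {{d},{b,d},{c,d},{d,e},{b,c,d},{b,d,e}}
  V23: {{d},{b,d},{c,d},{d,e},{b,c,d},{b,d,e}} {{a,c}}
  V24: {{d},{a,b},{b,d},{b,e},{c,d},{d,e},{a,b,e},{b,c,d},{b,d,e}}
  V34: {{d},{b,c},{b,d},{c,d},{d,e},{b,c,d},{b,d,e}}
  V123: {{d},{b,d},{c,d},{d,e},{b,c,d},{b,d,e}}
  V124: {{d},{b,d},{c,d},{d,e},{b,c,d},{b,d,e}}
  V134: {{d},{b,d},{c,d},{d,e},{b,c,d},{b,d,e}}
  V234: {{d},{b,d},{c,d},{d,e},{b,c,d},{b,d,e}}
  V1234: {{d},{b,d},{c,d},{d,e},{b,c,d},{b,d,e}}
C dims 4,7,4,1; δ0: rk 3, SNF 1^3; δ1: rk 3, SNF 1^3; δ2: rk 1, SNF 1^1
degree 0: 4−3−0 = 1 → Ȟ^0 ≅ Z
degree 1: 7−3−3 = 1 → Ȟ^1 ≅ Z
degree 2: 4−1−3 = 0 → Ȟ^2 ≅ 0


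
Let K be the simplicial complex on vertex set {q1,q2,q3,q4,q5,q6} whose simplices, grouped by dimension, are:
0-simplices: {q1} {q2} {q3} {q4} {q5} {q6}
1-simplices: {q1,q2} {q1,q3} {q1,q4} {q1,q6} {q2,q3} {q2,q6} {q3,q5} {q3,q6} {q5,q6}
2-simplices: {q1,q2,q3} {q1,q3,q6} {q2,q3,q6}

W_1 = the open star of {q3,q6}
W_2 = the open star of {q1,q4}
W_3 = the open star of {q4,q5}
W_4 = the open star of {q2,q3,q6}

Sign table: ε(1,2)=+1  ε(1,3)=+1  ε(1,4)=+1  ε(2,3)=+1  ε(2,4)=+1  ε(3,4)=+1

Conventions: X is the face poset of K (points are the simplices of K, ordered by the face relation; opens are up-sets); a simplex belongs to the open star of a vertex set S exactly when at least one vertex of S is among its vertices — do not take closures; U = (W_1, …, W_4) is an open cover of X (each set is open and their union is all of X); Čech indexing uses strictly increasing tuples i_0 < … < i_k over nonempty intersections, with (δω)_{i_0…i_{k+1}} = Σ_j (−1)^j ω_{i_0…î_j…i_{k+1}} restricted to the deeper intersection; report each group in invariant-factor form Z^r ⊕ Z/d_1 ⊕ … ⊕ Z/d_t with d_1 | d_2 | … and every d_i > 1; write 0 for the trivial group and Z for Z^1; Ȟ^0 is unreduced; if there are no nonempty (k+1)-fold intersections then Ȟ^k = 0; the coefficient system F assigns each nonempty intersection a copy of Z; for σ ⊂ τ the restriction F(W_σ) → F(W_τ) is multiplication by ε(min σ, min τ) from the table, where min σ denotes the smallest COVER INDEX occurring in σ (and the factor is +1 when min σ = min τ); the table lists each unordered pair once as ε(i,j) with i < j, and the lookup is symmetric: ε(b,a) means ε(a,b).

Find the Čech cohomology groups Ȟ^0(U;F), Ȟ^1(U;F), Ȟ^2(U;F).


nonempty intersections:
  W1={{q3},{q6},{q1,q3},{q1,q6},{q2,q3},{q2,q6},{q3,q5},{q3,q6},{q5,q6},{q1,q2,q3},{q1,q3,q6},{q2,q3,q6}} W2={{q1},{q4},{q1,q2},{q1,q3},{q1,q4},{q1,q6},{q1,q2,q3},{q1,q3,q6}} W3={{q4},{q5},{q1,q4},{q3,q5},{q5,q6}} W4={{q2},{q3},{q6},{q1,q2},{q1,q3},{q1,q6},{q2,q3},{q2,q6},{q3,q5},{q3,q6},{q5,q6},{q1,q2,q3},{q1,q3,q6},{q2,q3,q6}}
  W12={{q1,q3},{q1,q6},{q1,q2,q3},{q1,q3,q6}} W13={{q3,q5},{q5,q6}} W14={{q3},{q6},{q1,q3},{q1,q6},{q2,q3},{q2,q6},{q3,q5},{q3,q6},{q5,q6},{q1,q2,q3},{q1,q3,q6},{q2,q3,q6}} W23={{q4},{q1,q4}} W24={{q1,q2},{q1,q3},{q1,q6},{q1,q2,q3},{q1,q3,q6}} W34={{q3,q5},{q5,q6}}
  W124={{q1,q3},{q1,q6},{q1,q2,q3},{q1,q3,q6}} W134={{q3,q5},{q5,q6}}
C dims 4,6,2; δ0: rk 3, SNF 1^3; δ1: rk 2, SNF 1^2
Ȟ^0: (4−3)−0=1 ⇒ Z
Ȟ^1: (6−2)−3=1 ⇒ Z
Ȟ^2: (2−0)−2=0 ⇒ 0

Ȟ^0 = Z, Ȟ^1 = Z, Ȟ^2 = 0


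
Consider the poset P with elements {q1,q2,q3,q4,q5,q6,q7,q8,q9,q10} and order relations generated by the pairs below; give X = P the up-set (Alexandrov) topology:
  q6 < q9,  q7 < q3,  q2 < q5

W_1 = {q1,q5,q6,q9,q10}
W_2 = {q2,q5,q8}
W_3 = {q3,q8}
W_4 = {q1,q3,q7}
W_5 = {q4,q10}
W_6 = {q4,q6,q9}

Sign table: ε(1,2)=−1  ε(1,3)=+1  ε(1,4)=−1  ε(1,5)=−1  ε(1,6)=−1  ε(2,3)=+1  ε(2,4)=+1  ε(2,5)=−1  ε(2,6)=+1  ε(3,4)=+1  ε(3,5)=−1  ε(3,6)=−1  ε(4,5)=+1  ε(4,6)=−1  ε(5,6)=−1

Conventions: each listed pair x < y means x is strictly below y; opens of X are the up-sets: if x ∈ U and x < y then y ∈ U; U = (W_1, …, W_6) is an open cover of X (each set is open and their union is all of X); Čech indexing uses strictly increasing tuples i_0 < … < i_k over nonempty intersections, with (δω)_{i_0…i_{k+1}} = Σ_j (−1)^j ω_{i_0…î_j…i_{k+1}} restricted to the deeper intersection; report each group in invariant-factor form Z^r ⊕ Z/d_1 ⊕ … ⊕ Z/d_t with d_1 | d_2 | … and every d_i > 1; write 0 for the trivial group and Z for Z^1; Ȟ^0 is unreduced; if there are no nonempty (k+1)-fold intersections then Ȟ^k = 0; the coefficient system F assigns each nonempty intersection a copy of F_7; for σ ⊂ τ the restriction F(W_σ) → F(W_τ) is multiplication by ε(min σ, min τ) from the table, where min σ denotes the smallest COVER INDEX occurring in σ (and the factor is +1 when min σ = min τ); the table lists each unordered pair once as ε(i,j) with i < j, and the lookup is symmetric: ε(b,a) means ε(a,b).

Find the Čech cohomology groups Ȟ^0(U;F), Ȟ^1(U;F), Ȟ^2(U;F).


Ȟ^0 ≅ 0,  Ȟ^1 ≅ Z/7,  Ȟ^2 ≅ 0

intersection data:
  W12={q5} W14={q1} W15={q10} W16={q6,q9} W23={q8} W34={q3} W56={q4}
C dims 6,7; δ0: rk_F7 6
Ȟ^0 = (6 − 6) − 0 = 0, so Ȟ^0 ≅ 0
Ȟ^1 = (7 − 0) − 6 = 1, so Ȟ^1 ≅ Z/7
Ȟ^2 = (0 − 0) − 0 = 0, so Ȟ^2 ≅ 0


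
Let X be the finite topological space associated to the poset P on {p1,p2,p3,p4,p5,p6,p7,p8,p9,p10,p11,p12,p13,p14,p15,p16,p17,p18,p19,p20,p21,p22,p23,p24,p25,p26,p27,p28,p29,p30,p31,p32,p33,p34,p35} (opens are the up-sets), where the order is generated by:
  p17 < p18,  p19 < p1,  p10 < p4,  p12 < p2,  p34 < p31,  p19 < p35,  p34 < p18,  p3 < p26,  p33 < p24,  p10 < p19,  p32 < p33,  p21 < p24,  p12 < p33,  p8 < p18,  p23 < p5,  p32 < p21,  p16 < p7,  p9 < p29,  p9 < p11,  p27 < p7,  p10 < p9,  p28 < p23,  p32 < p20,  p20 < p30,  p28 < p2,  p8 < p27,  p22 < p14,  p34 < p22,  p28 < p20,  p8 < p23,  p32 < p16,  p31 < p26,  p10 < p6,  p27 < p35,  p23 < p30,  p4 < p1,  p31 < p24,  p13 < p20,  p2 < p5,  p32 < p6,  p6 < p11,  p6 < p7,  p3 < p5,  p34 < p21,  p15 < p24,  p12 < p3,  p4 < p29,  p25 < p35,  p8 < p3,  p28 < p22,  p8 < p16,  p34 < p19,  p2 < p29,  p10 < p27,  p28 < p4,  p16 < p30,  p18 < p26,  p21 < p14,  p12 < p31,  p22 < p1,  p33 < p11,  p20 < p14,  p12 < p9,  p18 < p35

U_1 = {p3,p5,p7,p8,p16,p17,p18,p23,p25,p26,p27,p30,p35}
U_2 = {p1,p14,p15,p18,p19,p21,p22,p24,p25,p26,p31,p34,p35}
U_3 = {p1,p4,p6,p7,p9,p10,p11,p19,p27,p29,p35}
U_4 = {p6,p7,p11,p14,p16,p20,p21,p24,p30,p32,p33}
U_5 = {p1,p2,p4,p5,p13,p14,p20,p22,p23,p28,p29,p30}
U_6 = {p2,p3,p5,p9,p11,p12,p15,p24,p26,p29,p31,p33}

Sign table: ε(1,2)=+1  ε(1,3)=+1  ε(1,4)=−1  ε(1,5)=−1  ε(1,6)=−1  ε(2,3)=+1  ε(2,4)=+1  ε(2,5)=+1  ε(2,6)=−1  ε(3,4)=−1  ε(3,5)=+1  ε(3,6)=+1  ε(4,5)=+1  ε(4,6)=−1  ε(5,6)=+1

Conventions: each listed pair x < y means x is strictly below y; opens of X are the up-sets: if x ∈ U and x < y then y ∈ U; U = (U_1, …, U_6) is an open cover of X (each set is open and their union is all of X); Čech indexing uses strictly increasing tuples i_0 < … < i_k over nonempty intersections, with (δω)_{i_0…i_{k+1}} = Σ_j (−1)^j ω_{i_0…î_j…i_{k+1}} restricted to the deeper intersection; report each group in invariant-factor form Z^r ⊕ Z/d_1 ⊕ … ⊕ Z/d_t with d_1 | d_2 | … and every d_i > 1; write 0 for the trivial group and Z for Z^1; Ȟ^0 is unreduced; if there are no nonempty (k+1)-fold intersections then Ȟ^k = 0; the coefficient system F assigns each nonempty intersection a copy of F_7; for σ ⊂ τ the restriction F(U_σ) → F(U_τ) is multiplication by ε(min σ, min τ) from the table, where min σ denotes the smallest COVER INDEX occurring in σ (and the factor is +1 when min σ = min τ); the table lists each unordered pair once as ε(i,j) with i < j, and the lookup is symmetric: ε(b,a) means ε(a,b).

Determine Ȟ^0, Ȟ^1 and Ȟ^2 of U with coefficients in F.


Ȟ^0(U;F) ≅ 0, Ȟ^1(U;F) ≅ 0, Ȟ^2(U;F) ≅ Z/7

nonempty intersections:
  U12={p18,p25,p26,p35} U13={p7,p27,p35} U14={p7,p16,p30} U15={p5,p23,p30} U16={p3,p5,p26} U23={p1,p19,p35} U24={p14,p21,p24} U25={p1,p14,p22} U26={p15,p24,p26,p31} U34={p6,p7,p11} U35={p1,p4,p29} U36={p9,p11,p29} U45={p14,p20,p30} U46={p11,p24,p33} U56={p2,p5,p29}
  U123={p35} U126={p26} U134={p7} U145={p30} U156={p5} U235={p1} U245={p14} U246={p24} U346={p11} U356={p29}
C dims 6,15,10; δ0: rk_F7 6; δ1: rk_F7 9
Ȟ^0: (6−6)−0=0 ⇒ 0
Ȟ^1: (15−9)−6=0 ⇒ 0
Ȟ^2: (10−0)−9=1 ⇒ Z/7


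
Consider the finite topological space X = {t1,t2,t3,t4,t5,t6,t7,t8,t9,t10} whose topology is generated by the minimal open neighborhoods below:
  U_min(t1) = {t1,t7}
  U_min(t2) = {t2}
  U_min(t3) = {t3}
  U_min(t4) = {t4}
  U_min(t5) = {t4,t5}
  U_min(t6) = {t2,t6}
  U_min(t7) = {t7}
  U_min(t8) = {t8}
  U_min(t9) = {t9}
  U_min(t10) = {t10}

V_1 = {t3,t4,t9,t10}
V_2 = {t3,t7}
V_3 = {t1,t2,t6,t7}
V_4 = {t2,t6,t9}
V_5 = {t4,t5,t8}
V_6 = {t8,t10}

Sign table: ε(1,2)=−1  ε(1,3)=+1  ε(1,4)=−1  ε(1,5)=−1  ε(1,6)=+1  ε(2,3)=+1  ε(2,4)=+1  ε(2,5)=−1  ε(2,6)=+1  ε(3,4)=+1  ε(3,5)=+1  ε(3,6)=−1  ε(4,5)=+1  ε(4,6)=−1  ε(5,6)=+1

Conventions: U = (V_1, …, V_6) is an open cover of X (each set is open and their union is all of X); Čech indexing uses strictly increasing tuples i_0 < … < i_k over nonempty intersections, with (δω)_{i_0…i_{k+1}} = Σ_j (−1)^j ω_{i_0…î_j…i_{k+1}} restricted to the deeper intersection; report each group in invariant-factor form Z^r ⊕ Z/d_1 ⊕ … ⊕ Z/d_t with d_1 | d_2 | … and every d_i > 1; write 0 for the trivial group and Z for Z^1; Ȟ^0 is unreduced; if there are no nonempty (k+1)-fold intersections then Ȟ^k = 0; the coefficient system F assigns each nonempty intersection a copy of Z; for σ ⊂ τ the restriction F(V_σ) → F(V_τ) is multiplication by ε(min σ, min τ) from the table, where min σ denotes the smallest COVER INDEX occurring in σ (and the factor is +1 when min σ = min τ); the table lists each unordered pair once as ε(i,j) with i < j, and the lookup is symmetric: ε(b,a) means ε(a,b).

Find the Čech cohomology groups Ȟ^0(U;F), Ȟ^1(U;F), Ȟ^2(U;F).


Ȟ^0 ≅ 0,  Ȟ^1 ≅ Z ⊕ Z/2,  Ȟ^2 ≅ 0

nerve simplices:
  V12={t3} V14={t9} V15={t4} V16={t10} V23={t7} V34={t2,t6} V56={t8}
C dims 6,7; δ0: rk 6, SNF 1^5·2
degree 0: 6−6−0 = 0 → Ȟ^0 ≅ 0
degree 1: 7−0−6 = 1 plus torsion [2] → Ȟ^1 ≅ Z ⊕ Z/2
degree 2: 0−0−0 = 0 → Ȟ^2 ≅ 0


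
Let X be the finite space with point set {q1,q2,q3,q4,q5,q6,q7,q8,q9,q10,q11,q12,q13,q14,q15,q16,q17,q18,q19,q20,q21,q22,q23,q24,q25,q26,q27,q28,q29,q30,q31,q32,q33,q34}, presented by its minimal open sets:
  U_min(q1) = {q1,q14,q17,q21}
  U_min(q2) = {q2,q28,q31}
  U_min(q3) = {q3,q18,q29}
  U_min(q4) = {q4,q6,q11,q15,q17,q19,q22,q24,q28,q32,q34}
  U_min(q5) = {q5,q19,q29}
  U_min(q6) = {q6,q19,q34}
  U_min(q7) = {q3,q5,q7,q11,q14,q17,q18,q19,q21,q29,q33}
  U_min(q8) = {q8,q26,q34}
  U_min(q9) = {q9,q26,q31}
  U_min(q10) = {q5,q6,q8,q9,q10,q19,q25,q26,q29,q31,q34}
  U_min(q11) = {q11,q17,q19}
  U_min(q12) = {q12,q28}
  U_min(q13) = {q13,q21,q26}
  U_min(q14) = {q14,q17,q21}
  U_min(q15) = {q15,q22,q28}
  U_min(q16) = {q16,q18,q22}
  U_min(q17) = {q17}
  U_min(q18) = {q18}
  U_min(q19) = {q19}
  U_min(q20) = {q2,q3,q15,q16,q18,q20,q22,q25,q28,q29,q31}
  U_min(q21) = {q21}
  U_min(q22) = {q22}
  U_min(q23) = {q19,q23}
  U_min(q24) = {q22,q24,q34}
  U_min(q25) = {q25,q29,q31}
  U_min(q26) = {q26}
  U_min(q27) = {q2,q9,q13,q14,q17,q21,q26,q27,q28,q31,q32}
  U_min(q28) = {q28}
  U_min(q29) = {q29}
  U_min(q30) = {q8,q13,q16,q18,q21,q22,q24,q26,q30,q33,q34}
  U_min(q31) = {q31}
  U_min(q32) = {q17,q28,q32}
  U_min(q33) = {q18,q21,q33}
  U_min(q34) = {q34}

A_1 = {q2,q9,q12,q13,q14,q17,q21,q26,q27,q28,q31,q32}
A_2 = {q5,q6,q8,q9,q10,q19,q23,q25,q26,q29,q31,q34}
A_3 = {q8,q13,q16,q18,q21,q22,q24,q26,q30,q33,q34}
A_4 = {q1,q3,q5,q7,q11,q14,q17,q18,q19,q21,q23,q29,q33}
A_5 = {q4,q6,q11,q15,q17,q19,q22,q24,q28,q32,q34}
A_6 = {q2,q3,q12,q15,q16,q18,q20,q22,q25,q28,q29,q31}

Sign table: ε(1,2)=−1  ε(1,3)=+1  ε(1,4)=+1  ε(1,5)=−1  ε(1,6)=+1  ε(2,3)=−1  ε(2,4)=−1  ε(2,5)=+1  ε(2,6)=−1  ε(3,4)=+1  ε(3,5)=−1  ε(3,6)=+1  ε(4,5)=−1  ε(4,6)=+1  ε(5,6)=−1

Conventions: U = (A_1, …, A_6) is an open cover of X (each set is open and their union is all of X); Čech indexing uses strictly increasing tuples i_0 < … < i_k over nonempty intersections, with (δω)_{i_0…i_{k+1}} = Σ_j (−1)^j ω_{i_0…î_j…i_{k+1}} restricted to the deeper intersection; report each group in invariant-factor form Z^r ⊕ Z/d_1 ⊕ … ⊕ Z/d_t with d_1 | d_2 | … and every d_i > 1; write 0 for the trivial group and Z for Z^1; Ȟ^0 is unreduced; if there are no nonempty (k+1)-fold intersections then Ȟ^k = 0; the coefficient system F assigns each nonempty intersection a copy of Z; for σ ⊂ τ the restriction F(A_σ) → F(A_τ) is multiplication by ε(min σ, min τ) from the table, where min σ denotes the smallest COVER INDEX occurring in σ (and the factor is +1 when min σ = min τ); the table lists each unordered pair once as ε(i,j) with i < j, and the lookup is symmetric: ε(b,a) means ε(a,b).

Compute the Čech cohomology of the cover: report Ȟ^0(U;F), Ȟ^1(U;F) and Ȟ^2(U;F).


Ȟ^0(U;F) ≅ Z, Ȟ^1(U;F) ≅ 0 and Ȟ^2(U;F) ≅ Z/2

nonempty intersections:
  A12={q9,q26,q31} A13={q13,q21,q26} A14={q14,q17,q21} A15={q17,q28,q32} A16={q2,q12,q28,q31} A23={q8,q26,q34} A24={q5,q19,q23,q29} A25={q6,q19,q34} A26={q25,q29,q31} A34={q18,q21,q33} A35={q22,q24,q34} A36={q16,q18,q22} A45={q11,q17,q19} A46={q3,q18,q29} A56={q15,q22,q28}
  A123={q26} A126={q31} A134={q21} A145={q17} A156={q28} A235={q34} A245={q19} A246={q29} A346={q18} A356={q22}
C dims 6,15,10; δ0: rk 5, SNF 1^5; δ1: rk 10, SNF 1^9·2
Ȟ^0: (6−5)−0=1 ⇒ Z
Ȟ^1: (15−10)−5=0 ⇒ 0
Ȟ^2: (10−0)−10=0 plus torsion [2] ⇒ Z/2


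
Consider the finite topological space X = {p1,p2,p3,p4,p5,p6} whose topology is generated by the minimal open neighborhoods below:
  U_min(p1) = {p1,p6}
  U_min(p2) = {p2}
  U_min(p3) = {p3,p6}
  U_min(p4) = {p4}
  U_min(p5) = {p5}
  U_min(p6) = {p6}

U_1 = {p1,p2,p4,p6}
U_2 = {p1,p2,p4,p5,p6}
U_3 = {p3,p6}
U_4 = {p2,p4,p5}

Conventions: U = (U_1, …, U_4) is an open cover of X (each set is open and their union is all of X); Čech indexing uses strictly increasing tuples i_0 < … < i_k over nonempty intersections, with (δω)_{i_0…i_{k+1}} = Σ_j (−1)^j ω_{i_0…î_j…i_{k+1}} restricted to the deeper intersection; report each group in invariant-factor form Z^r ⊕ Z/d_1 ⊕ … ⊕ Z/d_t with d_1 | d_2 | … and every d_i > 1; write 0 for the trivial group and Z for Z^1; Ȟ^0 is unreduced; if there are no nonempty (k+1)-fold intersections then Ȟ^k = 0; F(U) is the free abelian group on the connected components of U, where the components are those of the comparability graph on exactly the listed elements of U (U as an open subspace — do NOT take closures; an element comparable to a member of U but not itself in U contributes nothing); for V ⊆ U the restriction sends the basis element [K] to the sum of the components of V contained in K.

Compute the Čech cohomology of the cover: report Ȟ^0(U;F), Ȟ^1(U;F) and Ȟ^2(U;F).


Ȟ^0 = Z^4,  Ȟ^1 = 0,  Ȟ^2 = 0

cover nerve:
  U12={p1,p2,p4,p6} U13={p6} U14={p2,p4} U23={p6} U24={p2,p4,p5}
  U123={p6} U124={p2,p4}
components per intersection:
  U1: {p1,p6} {p2} {p4}
  U2: {p1,p6} {p2} {p4} {p5}
  U3: {p3,p6}
  U4: {p2} {p4} {p5}
  U12: {p1,p6} {p2} {p4}
  U13: {p6}
  U14: {p2} {p4}
  U23: {p6}
  U24: {p2} {p4} {p5}
  U123: {p6}
  U124: {p2} {p4}
C dims 11,10,3; δ0: rk 7, SNF 1^7; δ1: rk 3, SNF 1^3
Ȟ^0: (11−7)−0=4 ⇒ Z^4
Ȟ^1: (10−3)−7=0 ⇒ 0
Ȟ^2: (3−0)−3=0 ⇒ 0


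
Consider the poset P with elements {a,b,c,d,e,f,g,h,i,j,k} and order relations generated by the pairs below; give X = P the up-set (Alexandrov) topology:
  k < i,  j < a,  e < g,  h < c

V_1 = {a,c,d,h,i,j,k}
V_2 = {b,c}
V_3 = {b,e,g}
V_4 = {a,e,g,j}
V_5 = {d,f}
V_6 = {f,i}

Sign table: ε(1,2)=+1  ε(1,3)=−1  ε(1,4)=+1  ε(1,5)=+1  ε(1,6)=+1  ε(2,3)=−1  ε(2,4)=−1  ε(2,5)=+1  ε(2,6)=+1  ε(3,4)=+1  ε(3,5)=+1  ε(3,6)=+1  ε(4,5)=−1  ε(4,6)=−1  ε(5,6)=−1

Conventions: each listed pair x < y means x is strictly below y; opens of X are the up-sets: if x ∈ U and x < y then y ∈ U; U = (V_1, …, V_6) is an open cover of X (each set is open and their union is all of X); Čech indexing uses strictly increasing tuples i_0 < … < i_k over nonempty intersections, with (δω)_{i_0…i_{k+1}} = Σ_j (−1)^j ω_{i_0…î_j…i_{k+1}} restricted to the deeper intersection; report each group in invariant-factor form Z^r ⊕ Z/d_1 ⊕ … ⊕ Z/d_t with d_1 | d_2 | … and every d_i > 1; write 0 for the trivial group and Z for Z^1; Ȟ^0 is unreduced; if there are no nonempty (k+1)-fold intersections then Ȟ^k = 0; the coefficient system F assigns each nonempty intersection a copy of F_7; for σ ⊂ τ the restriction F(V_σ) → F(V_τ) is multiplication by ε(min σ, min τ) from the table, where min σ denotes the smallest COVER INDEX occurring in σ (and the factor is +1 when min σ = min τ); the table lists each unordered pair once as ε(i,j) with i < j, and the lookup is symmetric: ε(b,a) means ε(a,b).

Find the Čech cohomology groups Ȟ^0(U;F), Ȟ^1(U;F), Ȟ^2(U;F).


nonempty overlaps:
  V12={c} V14={a,j} V15={d} V16={i} V23={b} V34={e,g} V56={f}
C dims 6,7; δ0: rk_F7 6
degree 0: 6−6−0 = 0 → Ȟ^0 ≅ 0
degree 1: 7−0−6 = 1 → Ȟ^1 ≅ Z/7
degree 2: 0−0−0 = 0 → Ȟ^2 ≅ 0

Ȟ^0(U;F) ≅ 0,  Ȟ^1(U;F) ≅ Z/7,  Ȟ^2(U;F) ≅ 0


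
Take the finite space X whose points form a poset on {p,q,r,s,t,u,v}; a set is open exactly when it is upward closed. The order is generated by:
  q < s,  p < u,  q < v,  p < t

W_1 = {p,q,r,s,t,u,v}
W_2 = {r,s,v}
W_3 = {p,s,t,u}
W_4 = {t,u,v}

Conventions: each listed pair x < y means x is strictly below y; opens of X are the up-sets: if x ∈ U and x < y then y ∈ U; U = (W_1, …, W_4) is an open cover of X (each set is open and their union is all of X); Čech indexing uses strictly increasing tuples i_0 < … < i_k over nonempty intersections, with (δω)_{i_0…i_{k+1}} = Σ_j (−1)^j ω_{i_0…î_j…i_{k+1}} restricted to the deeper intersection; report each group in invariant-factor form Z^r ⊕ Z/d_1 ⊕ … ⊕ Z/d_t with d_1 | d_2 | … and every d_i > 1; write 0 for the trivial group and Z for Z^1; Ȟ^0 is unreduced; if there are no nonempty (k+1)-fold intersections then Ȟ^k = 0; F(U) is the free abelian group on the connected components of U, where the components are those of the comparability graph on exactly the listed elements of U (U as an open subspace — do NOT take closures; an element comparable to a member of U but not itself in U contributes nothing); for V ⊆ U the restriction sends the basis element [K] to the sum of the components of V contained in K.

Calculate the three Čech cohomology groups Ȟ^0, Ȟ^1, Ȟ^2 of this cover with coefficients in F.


nerve simplices:
  W12={r,s,v} W13={p,s,t,u} W14={t,u,v} W23={s} W24={v} W34={t,u}
  W123={s} W124={v} W134={t,u}
components per intersection:
  W1: {p,t,u} {q,s,v} {r}
  W2: {r} {s} {v}
  W3: {p,t,u} {s}
  W4: {t} {u} {v}
  W12: {r} {s} {v}
  W13: {p,t,u} {s}
  W14: {t} {u} {v}
  W23: {s}
  W24: {v}
  W34: {t} {u}
  W123: {s}
  W124: {v}
  W134: {t} {u}
C dims 11,12,4; δ0: rk 8, SNF 1^8; δ1: rk 4, SNF 1^4
degree 0: 11−8−0 = 3 → Ȟ^0 ≅ Z^3
degree 1: 12−4−8 = 0 → Ȟ^1 ≅ 0
degree 2: 4−0−4 = 0 → Ȟ^2 ≅ 0

Ȟ^0(U;F) ≅ Z^3, Ȟ^1(U;F) ≅ 0 and Ȟ^2(U;F) ≅ 0


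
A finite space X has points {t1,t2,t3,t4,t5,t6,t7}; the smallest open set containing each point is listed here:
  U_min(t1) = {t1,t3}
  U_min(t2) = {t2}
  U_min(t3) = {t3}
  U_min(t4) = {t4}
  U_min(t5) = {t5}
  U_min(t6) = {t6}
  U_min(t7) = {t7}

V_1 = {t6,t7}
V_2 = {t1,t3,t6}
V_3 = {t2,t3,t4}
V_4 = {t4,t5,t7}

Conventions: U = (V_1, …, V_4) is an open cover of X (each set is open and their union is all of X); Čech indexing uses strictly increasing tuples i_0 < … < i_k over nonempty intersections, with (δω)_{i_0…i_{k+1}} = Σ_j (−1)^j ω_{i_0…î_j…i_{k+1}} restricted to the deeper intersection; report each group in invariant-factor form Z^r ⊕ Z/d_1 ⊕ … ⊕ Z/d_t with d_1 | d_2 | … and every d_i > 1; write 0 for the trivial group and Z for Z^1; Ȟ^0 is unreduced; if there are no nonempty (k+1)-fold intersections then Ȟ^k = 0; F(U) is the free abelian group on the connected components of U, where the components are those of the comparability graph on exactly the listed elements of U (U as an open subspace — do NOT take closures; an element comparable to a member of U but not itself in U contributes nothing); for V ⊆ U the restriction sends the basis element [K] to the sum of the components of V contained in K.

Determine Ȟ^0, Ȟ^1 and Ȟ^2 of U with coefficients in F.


nerve of the cover:
  V12={t6} V14={t7} V23={t3} V34={t4}
components per intersection:
  V1: {t6} {t7}
  V2: {t1,t3} {t6}
  V3: {t2} {t3} {t4}
  V4: {t4} {t5} {t7}
  V12: {t6}
  V14: {t7}
  V23: {t3}
  V34: {t4}
C dims 10,4; δ0: rk 4, SNF 1^4
Ȟ^0 = (10 − 4) − 0 = 6, so Ȟ^0 ≅ Z^6
Ȟ^1 = (4 − 0) − 4 = 0, so Ȟ^1 ≅ 0
Ȟ^2 = (0 − 0) − 0 = 0, so Ȟ^2 ≅ 0

Ȟ^0(U;F) ≅ Z^6; Ȟ^1(U;F) ≅ 0; Ȟ^2(U;F) ≅ 0


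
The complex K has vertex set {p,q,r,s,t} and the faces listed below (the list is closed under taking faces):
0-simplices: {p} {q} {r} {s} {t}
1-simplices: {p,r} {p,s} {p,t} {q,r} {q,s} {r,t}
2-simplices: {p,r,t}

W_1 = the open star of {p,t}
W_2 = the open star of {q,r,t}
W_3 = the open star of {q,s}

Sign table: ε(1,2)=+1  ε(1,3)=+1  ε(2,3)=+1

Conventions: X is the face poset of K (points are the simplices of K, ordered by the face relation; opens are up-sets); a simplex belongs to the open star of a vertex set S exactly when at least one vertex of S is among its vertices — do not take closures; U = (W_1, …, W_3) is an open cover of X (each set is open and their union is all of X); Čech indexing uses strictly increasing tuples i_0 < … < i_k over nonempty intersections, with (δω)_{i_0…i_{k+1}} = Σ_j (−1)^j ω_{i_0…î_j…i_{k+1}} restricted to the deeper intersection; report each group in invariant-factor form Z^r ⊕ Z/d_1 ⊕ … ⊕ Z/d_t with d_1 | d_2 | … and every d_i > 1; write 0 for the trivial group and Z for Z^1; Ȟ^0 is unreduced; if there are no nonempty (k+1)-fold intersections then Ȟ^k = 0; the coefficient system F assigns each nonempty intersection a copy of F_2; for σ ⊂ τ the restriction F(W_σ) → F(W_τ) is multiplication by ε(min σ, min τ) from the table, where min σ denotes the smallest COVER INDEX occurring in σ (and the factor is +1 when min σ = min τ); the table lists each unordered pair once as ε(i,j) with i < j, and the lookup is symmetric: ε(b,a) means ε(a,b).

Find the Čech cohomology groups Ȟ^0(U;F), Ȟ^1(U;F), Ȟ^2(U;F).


Ȟ^0(U;F) ≅ Z/2, Ȟ^1(U;F) ≅ Z/2, Ȟ^2(U;F) ≅ 0

nonempty overlaps:
  W1={{p},{t},{p,r},{p,s},{p,t},{r,t},{p,r,t}} W2={{q},{r},{t},{p,r},{p,t},{q,r},{q,s},{r,t},{p,r,t}} W3={{q},{s},{p,s},{q,r},{q,s}}
  W12={{t},{p,r},{p,t},{r,t},{p,r,t}} W13={{p,s}} W23={{q},{q,r},{q,s}}
C dims 3,3; δ0: rk_F2 2
degree 0: 3−2−0 = 1 → Ȟ^0 ≅ Z/2
degree 1: 3−0−2 = 1 → Ȟ^1 ≅ Z/2
degree 2: 0−0−0 = 0 → Ȟ^2 ≅ 0
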